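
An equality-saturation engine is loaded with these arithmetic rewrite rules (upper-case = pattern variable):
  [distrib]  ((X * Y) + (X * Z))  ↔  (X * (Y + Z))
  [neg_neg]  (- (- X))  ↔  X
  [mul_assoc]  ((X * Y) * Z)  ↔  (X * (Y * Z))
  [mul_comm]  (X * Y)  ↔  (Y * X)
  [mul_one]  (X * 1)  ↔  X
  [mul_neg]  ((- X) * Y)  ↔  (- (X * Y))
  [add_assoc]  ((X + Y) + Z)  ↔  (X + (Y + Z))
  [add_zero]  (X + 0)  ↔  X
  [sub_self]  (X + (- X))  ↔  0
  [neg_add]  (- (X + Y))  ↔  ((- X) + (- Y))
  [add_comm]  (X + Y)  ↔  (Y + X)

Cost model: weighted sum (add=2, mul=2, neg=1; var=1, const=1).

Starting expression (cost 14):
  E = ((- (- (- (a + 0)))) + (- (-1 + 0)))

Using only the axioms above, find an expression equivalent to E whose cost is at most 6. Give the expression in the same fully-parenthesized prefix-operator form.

(1) (- (- (- (a + 0))))  =[neg_neg →]=  (- (a + 0))    ⊢ ((- (a + 0)) + (- (-1 + 0)))
(2) (a + 0)  =[add_zero →]=  a    ⊢ ((- a) + (- (-1 + 0)))
(3) (-1 + 0)  =[add_zero →]=  -1    ⊢ cost 6, within 6

((- a) + (- -1))   [cost 6]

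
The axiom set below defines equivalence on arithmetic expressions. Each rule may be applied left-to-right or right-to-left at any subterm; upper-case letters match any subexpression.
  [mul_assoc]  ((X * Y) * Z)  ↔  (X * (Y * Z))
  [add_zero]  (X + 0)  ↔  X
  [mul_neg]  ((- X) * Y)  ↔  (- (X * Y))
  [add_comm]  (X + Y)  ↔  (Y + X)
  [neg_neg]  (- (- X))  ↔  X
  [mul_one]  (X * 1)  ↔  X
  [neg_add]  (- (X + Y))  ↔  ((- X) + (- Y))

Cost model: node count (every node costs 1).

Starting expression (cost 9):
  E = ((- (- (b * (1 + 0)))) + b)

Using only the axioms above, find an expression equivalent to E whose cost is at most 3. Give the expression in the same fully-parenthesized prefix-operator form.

1. [add_zero →] (1 + 0)  →  1;  E = ((- (- (b * 1))) + b)
2. [mul_one →] (b * 1)  →  b;  E = ((- (- b)) + b)
3. [neg_neg →] (- (- b))  →  b;  cost 3 ≤ 3, done

(b + b)   [cost 3]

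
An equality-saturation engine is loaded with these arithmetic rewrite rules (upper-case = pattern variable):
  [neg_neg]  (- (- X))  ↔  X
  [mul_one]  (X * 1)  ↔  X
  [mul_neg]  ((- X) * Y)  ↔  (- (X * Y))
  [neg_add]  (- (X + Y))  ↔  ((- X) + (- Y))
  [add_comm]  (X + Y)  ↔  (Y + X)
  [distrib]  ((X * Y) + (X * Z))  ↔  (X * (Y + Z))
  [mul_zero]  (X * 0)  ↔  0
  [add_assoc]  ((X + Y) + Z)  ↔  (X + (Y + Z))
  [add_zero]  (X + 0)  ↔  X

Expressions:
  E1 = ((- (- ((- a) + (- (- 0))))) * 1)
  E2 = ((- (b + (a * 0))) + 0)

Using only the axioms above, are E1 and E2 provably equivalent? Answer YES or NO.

NO

The axioms are sound identities: if E1 ↔* E2 then E1 and E2 evaluate identically under any assignment.
Under a=0, b=1: E1 evaluates to 0, E2 to -1. Distinct ⇒ no rewrite sequence connects them.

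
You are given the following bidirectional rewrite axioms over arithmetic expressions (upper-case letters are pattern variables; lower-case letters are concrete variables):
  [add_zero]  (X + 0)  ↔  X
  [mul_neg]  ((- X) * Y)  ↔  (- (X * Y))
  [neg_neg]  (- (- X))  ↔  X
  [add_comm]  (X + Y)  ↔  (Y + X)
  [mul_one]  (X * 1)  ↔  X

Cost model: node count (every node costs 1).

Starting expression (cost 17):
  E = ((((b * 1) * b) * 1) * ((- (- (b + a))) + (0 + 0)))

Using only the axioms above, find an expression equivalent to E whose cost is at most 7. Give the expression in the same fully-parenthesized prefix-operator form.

(1) (- (- (b + a)))  =[neg_neg →]=  (b + a)    ⊢ ((((b * 1) * b) * 1) * ((b + a) + (0 + 0)))
(2) (b + a)  =[add_comm →]=  (a + b)    ⊢ ((((b * 1) * b) * 1) * ((a + b) + (0 + 0)))
(3) (0 + 0)  =[add_zero →]=  0    ⊢ ((((b * 1) * b) * 1) * ((a + b) + 0))
(4) (b * 1)  =[mul_one →]=  b    ⊢ (((b * b) * 1) * ((a + b) + 0))
(5) ((b * b) * 1)  =[mul_one →]=  (b * b)    ⊢ ((b * b) * ((a + b) + 0))
(6) ((a + b) + 0)  =[add_zero →]=  (a + b)    ⊢ cost 7, within 7

((b * b) * (a + b))   [cost 7]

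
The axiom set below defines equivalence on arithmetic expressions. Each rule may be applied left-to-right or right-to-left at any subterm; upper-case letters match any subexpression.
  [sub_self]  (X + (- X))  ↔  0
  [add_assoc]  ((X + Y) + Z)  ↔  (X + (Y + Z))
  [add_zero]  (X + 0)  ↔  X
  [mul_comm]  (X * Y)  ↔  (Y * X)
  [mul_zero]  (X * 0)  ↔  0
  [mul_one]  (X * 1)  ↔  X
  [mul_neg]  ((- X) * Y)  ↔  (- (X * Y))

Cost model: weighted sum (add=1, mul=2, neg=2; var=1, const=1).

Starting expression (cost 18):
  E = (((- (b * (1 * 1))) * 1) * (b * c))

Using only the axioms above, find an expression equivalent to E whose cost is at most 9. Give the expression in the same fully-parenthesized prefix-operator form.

((- b) * (b * c))   [cost 9]

(1) ((- (b * (1 * 1))) * 1)  =[mul_one →]=  (- (b * (1 * 1)))    ⊢ ((- (b * (1 * 1))) * (b * c))
(2) (1 * 1)  =[mul_one →]=  1    ⊢ ((- (b * 1)) * (b * c))
(3) (b * 1)  =[mul_one →]=  b    ⊢ cost 9, within 9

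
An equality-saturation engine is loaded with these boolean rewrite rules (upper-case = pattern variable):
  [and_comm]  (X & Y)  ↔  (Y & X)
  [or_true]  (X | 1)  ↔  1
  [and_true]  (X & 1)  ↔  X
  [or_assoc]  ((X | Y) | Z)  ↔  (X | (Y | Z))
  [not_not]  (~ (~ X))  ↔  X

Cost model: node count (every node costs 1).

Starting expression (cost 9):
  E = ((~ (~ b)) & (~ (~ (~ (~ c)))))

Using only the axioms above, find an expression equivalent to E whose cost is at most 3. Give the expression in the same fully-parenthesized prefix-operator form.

(1) (~ (~ (~ c)))  =[not_not →]=  (~ c)    ⊢ ((~ (~ b)) & (~ (~ c)))
(2) (~ (~ b))  =[not_not →]=  b    ⊢ (b & (~ (~ c)))
(3) (~ (~ c))  =[not_not →]=  c    ⊢ cost 3, within 3

(b & c)   [cost 3]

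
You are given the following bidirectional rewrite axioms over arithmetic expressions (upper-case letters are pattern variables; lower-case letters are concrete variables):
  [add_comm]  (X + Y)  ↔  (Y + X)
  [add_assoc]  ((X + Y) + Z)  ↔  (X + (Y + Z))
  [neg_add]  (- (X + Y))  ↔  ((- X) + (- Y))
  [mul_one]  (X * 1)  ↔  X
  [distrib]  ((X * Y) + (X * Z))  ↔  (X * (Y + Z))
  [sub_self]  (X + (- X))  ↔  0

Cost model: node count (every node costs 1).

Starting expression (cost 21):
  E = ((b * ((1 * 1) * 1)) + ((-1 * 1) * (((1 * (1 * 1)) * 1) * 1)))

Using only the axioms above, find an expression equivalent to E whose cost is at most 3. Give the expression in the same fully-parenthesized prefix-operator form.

1. [mul_one →] (1 * 1)  →  1;  E = ((b * ((1 * 1) * 1)) + ((-1 * 1) * (((1 * 1) * 1) * 1)))
2. [mul_one →] ((1 * 1) * 1)  →  (1 * 1);  E = ((b * (1 * 1)) + ((-1 * 1) * (((1 * 1) * 1) * 1)))
3. [mul_one →] (-1 * 1)  →  -1;  E = ((b * (1 * 1)) + (-1 * (((1 * 1) * 1) * 1)))
4. [mul_one →] (((1 * 1) * 1) * 1)  →  ((1 * 1) * 1);  E = ((b * (1 * 1)) + (-1 * ((1 * 1) * 1)))
5. [mul_one →] (1 * 1)  →  1;  E = ((b * 1) + (-1 * ((1 * 1) * 1)))
6. [mul_one →] ((1 * 1) * 1)  →  (1 * 1);  E = ((b * 1) + (-1 * (1 * 1)))
7. [mul_one →] (1 * 1)  →  1;  E = ((b * 1) + (-1 * 1))
8. [mul_one →] (b * 1)  →  b;  E = (b + (-1 * 1))
9. [mul_one →] (-1 * 1)  →  -1;  cost 3 ≤ 3, done

(b + -1)   [cost 3]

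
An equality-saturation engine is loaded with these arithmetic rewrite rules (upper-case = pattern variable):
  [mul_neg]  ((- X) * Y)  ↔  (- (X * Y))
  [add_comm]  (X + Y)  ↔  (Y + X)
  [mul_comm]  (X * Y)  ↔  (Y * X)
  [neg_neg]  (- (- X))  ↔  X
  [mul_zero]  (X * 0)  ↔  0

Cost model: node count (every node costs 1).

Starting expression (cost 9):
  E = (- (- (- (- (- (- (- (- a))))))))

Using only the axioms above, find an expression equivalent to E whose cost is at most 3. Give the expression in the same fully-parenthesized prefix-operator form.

(- (- a))   [cost 3]

(1) (- (- a))  =[neg_neg →]=  a    ⊢ (- (- (- (- (- (- a))))))
(2) (- (- a))  =[neg_neg →]=  a    ⊢ (- (- (- (- a))))
(3) (- (- a))  =[neg_neg →]=  a    ⊢ cost 3, within 3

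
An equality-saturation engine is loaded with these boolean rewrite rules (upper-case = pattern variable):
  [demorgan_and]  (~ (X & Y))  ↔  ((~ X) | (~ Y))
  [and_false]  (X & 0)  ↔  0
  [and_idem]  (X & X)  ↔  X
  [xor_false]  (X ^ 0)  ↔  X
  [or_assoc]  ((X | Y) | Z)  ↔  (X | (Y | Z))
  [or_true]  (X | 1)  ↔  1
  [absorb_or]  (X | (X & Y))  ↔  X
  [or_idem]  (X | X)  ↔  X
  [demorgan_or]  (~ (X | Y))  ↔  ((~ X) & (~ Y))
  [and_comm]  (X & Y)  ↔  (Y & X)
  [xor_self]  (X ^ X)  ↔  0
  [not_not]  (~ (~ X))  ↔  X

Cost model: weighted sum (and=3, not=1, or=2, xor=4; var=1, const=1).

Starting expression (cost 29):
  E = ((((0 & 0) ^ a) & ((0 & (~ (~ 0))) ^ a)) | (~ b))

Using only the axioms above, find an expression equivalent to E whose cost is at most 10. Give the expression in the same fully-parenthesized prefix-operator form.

1. [not_not →] (~ (~ 0))  →  0;  E = ((((0 & 0) ^ a) & ((0 & 0) ^ a)) | (~ b))
2. [and_idem →] (((0 & 0) ^ a) & ((0 & 0) ^ a))  →  ((0 & 0) ^ a);  E = (((0 & 0) ^ a) | (~ b))
3. [and_idem →] (0 & 0)  →  0;  cost 10 ≤ 10, done

((0 ^ a) | (~ b))   [cost 10]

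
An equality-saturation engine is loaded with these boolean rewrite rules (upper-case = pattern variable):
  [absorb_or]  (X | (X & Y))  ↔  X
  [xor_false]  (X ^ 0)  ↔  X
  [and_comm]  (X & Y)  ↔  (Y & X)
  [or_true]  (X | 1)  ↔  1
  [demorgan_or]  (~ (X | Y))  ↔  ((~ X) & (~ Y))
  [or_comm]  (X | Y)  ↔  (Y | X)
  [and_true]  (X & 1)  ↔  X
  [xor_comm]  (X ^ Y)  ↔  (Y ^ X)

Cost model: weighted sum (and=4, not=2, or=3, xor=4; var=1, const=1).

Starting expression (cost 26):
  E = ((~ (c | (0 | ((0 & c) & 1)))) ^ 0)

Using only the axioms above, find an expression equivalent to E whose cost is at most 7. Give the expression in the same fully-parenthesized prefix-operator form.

1. [and_true →] ((0 & c) & 1)  →  (0 & c);  E = ((~ (c | (0 | (0 & c)))) ^ 0)
2. [absorb_or →] (0 | (0 & c))  →  0;  E = ((~ (c | 0)) ^ 0)
3. [xor_false →] ((~ (c | 0)) ^ 0)  →  (~ (c | 0));  cost 7 ≤ 7, done

(~ (c | 0))   [cost 7]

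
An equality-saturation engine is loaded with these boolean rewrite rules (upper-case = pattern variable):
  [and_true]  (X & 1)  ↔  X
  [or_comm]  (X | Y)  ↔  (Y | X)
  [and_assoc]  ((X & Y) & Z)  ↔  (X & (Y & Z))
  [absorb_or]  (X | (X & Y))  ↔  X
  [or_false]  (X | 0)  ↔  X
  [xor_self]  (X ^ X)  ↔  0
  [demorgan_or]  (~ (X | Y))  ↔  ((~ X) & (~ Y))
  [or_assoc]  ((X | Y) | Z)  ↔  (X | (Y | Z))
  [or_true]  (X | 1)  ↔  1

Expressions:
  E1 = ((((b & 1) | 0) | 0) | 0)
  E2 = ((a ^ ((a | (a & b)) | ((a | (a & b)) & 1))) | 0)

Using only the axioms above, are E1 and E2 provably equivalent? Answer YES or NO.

All listed rules preserve value, hence provable equivalence implies equal values everywhere; look for a separating assignment.
a=0, b=1 gives E1 ↦ 1, E2 ↦ 0; values differ ⇒ not provably equivalent.

NO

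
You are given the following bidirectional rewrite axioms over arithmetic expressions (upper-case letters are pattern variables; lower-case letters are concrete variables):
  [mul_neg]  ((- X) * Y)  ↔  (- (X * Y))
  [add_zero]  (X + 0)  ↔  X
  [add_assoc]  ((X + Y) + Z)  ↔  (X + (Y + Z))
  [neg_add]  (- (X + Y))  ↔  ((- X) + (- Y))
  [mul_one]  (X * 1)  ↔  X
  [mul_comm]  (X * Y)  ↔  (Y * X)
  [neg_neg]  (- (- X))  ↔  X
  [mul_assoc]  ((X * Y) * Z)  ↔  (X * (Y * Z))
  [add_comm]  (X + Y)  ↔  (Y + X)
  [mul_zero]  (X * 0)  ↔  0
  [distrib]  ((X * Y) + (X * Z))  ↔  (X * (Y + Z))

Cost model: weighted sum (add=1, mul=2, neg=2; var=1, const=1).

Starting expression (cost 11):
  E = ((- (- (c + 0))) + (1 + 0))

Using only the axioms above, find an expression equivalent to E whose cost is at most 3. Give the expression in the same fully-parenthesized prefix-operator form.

step 1: add_zero (→) rewrites (c + 0) into c, now ((- (- c)) + (1 + 0))
step 2: neg_neg (→) rewrites (- (- c)) into c, now (c + (1 + 0))
step 3: add_zero (→) rewrites (1 + 0) into 1, reaching cost 3 (bound 3)

(c + 1)   [cost 3]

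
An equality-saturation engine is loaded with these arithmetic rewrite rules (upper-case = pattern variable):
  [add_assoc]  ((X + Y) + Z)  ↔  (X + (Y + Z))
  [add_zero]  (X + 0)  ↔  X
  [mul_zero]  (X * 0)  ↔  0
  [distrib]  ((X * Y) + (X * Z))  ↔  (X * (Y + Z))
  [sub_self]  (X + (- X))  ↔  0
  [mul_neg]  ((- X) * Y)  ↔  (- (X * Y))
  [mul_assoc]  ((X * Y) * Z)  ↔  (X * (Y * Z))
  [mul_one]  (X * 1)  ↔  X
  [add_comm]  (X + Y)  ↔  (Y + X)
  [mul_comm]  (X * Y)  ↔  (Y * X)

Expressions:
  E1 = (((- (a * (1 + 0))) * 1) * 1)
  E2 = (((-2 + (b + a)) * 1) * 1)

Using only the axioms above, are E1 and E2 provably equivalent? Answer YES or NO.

The axioms are sound identities: if E1 ↔* E2 then E1 and E2 evaluate identically under any assignment.
Under a=0, b=0: E1 evaluates to 0, E2 to -2. Distinct ⇒ no rewrite sequence connects them.

NO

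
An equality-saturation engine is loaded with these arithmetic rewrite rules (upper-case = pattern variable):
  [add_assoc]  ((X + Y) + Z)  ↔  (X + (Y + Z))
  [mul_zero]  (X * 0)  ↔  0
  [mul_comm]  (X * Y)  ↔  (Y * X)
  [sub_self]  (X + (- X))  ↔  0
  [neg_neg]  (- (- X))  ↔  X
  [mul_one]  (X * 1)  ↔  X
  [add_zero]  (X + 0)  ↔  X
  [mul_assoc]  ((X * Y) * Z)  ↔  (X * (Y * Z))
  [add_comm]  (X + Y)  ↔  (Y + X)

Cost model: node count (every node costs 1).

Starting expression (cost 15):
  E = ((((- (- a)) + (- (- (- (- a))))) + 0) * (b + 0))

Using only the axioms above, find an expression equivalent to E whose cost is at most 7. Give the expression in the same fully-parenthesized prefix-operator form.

((a + a) * (b + 0))   [cost 7]

step 1: neg_neg (→) rewrites (- (- (- a))) into (- a), now ((((- (- a)) + (- (- a))) + 0) * (b + 0))
step 2: neg_neg (→) rewrites (- (- a)) into a, now (((a + (- (- a))) + 0) * (b + 0))
step 3: neg_neg (→) rewrites (- (- a)) into a, now (((a + a) + 0) * (b + 0))
step 4: add_zero (→) rewrites ((a + a) + 0) into (a + a), reaching cost 7 (bound 7)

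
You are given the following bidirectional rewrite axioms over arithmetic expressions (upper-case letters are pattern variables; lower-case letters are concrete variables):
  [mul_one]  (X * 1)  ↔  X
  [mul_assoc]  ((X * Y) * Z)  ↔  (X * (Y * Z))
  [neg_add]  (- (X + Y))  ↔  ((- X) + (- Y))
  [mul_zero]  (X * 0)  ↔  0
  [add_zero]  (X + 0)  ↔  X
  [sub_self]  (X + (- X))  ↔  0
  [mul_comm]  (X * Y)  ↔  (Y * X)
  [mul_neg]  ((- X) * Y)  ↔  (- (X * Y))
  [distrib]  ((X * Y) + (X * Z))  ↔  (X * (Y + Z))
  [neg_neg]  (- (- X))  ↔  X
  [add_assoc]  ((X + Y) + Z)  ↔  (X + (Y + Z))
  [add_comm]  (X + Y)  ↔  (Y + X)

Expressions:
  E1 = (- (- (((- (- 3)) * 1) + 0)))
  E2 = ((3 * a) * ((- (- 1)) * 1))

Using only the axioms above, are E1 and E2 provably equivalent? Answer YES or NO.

The axioms are sound identities: if E1 ↔* E2 then E1 and E2 evaluate identically under any assignment.
Under a=0: E1 evaluates to 3, E2 to 0. Distinct ⇒ no rewrite sequence connects them.

NO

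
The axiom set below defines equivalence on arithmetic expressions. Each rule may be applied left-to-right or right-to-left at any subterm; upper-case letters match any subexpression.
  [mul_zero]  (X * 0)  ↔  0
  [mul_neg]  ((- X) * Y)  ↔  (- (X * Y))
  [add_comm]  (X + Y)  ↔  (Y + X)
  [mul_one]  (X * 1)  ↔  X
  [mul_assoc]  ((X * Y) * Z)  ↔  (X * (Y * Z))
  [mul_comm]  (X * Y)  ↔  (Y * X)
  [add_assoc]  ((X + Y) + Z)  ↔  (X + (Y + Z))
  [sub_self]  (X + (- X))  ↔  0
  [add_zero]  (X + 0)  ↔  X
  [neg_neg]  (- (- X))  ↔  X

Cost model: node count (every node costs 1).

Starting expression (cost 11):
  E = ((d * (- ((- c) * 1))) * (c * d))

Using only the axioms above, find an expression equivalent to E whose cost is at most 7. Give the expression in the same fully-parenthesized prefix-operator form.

((c * d) * (c * d))   [cost 7]

1. [mul_one →] ((- c) * 1)  →  (- c);  E = ((d * (- (- c))) * (c * d))
2. [mul_comm →] (d * (- (- c)))  →  ((- (- c)) * d);  E = (((- (- c)) * d) * (c * d))
3. [neg_neg →] (- (- c))  →  c;  cost 7 ≤ 7, done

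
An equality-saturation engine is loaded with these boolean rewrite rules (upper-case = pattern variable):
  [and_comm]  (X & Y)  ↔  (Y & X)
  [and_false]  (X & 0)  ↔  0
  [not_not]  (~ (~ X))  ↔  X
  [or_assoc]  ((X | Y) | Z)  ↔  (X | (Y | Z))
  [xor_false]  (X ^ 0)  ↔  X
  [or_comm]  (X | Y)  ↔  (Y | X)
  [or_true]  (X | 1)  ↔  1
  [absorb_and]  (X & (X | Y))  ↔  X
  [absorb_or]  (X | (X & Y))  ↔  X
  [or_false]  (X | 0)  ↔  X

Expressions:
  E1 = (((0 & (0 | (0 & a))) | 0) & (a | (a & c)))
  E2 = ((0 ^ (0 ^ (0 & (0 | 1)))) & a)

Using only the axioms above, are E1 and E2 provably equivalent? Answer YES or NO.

YES

(1) (0 | (0 & a))  =[absorb_or →]=  0    ⊢ (((0 & 0) | 0) & (a | (a & c)))
(2) ((0 & 0) | 0)  =[or_comm →]=  (0 | (0 & 0))    ⊢ ((0 | (0 & 0)) & (a | (a & c)))
(3) (0 | (0 & 0))  =[absorb_or →]=  0    ⊢ (0 & (a | (a & c)))
(4) (a | (a & c))  =[absorb_or →]=  a    ⊢ (0 & a)
(5) 0  =[xor_false ←]=  (0 ^ 0)    ⊢ ((0 ^ 0) & a)
(6) 0  =[xor_false ←]=  (0 ^ 0)    ⊢ ((0 ^ (0 ^ 0)) & a)
(7) 0  =[absorb_and ←]=  (0 & (0 | 1))    ⊢ E2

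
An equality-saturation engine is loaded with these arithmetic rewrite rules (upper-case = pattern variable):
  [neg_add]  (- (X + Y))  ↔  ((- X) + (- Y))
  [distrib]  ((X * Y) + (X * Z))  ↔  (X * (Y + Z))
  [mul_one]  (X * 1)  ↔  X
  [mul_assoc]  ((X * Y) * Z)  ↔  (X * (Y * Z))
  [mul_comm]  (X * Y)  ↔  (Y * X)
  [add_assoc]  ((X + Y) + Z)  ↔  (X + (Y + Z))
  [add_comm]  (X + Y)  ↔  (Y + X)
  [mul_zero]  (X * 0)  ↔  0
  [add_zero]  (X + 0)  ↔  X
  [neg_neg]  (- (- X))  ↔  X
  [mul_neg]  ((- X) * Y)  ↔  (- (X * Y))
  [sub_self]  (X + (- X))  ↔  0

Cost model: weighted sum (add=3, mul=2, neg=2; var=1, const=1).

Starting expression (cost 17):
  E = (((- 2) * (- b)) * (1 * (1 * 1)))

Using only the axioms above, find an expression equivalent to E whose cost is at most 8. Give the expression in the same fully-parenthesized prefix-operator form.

((- 2) * (- b))   [cost 8]

1. [mul_one →] (1 * 1)  →  1;  E = (((- 2) * (- b)) * (1 * 1))
2. [mul_one →] (1 * 1)  →  1;  E = (((- 2) * (- b)) * 1)
3. [mul_one →] (((- 2) * (- b)) * 1)  →  ((- 2) * (- b));  cost 8 ≤ 8, done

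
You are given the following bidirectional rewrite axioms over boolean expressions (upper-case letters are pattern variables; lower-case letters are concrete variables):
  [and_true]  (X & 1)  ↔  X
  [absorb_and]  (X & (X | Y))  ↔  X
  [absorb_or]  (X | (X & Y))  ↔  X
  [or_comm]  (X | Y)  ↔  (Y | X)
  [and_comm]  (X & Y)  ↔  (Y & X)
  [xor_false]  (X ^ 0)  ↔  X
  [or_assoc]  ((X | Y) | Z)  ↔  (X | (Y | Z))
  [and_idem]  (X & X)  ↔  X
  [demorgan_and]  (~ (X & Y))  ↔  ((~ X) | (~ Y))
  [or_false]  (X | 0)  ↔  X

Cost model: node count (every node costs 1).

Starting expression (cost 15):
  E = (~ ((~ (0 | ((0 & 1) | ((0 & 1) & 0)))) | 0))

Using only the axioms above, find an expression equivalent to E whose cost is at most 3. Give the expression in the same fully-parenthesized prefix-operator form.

(1) ((~ (0 | ((0 & 1) | ((0 & 1) & 0)))) | 0)  =[or_false →]=  (~ (0 | ((0 & 1) | ((0 & 1) & 0))))    ⊢ (~ (~ (0 | ((0 & 1) | ((0 & 1) & 0)))))
(2) ((0 & 1) | ((0 & 1) & 0))  =[absorb_or →]=  (0 & 1)    ⊢ (~ (~ (0 | (0 & 1))))
(3) (0 | (0 & 1))  =[absorb_or →]=  0    ⊢ cost 3, within 3

(~ (~ 0))   [cost 3]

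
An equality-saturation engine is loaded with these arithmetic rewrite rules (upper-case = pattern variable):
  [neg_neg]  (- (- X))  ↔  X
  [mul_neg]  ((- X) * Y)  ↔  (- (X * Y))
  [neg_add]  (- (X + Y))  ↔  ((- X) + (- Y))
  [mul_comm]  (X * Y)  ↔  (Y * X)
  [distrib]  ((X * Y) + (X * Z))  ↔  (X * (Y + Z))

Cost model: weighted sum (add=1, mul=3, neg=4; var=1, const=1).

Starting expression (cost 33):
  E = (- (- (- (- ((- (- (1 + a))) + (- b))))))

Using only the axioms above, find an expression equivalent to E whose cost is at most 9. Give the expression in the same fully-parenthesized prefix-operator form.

((1 + a) + (- b))   [cost 9]

step 1: neg_neg (→) rewrites (- (- (1 + a))) into (1 + a), now (- (- (- (- ((1 + a) + (- b))))))
step 2: neg_neg (→) rewrites (- (- (- ((1 + a) + (- b))))) into (- ((1 + a) + (- b))), now (- (- ((1 + a) + (- b))))
step 3: neg_neg (→) rewrites (- (- ((1 + a) + (- b)))) into ((1 + a) + (- b)), reaching cost 9 (bound 9)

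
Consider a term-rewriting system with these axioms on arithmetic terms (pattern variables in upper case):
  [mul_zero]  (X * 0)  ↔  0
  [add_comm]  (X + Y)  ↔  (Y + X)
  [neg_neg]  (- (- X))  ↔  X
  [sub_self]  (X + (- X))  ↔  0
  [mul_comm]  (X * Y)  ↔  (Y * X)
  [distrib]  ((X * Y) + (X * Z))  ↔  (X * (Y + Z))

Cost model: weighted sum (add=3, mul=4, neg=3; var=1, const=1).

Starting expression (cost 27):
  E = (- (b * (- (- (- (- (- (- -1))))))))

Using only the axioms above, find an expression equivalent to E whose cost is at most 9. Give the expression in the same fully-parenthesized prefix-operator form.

1. [neg_neg →] (- (- (- (- (- -1)))))  →  (- (- (- -1)));  E = (- (b * (- (- (- (- -1))))))
2. [neg_neg →] (- (- (- (- -1))))  →  (- (- -1));  E = (- (b * (- (- -1))))
3. [neg_neg →] (- (- -1))  →  -1;  cost 9 ≤ 9, done

(- (b * -1))   [cost 9]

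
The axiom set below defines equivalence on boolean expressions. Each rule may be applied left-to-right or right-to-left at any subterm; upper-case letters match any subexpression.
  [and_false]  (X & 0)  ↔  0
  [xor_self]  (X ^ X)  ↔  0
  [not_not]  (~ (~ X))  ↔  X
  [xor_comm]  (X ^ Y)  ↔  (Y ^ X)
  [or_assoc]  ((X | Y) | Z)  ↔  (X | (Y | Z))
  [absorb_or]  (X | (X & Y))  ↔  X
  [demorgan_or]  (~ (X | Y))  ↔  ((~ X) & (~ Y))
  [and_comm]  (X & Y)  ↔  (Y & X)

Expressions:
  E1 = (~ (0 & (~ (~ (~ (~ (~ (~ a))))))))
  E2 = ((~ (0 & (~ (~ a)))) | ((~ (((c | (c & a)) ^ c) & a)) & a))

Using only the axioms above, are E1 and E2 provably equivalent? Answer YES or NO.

YES

1. [not_not →] (~ (~ a))  →  a;  E1 = (~ (0 & (~ (~ (~ (~ a))))))
2. [not_not →] (~ (~ a))  →  a;  E1 = (~ (0 & (~ (~ a))))
3. [not_not →] (~ (~ a))  →  a;  E1 = (~ (0 & a))
4. [absorb_or ←] (~ (0 & a))  →  ((~ (0 & a)) | ((~ (0 & a)) & a))
5. [not_not ←] a  →  (~ (~ a));  E1 = ((~ (0 & (~ (~ a)))) | ((~ (0 & a)) & a))
6. [xor_self ←] 0  →  (c ^ c);  E1 = ((~ (0 & (~ (~ a)))) | ((~ ((c ^ c) & a)) & a))
7. [absorb_or ←] c  →  (c | (c & a));  this is E2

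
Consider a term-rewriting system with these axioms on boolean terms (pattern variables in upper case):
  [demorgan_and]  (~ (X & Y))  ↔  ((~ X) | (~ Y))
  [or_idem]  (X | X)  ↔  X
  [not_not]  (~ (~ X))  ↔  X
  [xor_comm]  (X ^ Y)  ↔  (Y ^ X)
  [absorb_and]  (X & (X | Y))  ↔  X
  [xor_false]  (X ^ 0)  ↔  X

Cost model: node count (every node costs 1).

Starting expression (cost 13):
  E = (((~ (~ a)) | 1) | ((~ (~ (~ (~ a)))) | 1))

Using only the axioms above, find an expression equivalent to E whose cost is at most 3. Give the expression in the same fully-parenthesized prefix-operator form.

(a | 1)   [cost 3]

1. [not_not →] (~ (~ (~ a)))  →  (~ a);  E = (((~ (~ a)) | 1) | ((~ (~ a)) | 1))
2. [or_idem →] (((~ (~ a)) | 1) | ((~ (~ a)) | 1))  →  ((~ (~ a)) | 1)
3. [not_not →] (~ (~ a))  →  a;  cost 3 ≤ 3, done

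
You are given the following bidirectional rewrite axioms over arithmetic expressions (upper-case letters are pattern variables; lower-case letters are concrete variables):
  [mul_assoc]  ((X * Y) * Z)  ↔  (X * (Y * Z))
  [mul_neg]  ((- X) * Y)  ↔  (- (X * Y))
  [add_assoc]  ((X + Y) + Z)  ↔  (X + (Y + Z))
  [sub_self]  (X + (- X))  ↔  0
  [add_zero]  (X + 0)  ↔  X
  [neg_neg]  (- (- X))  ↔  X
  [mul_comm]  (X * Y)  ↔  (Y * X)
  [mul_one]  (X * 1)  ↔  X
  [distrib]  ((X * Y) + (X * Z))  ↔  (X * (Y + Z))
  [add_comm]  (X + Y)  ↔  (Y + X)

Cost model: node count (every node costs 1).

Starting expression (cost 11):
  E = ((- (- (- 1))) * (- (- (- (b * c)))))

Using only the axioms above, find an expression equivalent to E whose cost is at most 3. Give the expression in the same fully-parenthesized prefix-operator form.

step 1: neg_neg (→) rewrites (- (- (b * c))) into (b * c), now ((- (- (- 1))) * (- (b * c)))
step 2: neg_neg (→) rewrites (- (- 1)) into 1, now ((- 1) * (- (b * c)))
step 3: mul_comm (→) rewrites (b * c) into (c * b), now ((- 1) * (- (c * b)))
step 4: mul_neg (→) rewrites ((- 1) * (- (c * b))) into (- (1 * (- (c * b))))
step 5: mul_comm (→) rewrites (1 * (- (c * b))) into ((- (c * b)) * 1), now (- ((- (c * b)) * 1))
step 6: mul_one (→) rewrites ((- (c * b)) * 1) into (- (c * b)), now (- (- (c * b)))
step 7: neg_neg (→) rewrites (- (- (c * b))) into (c * b), reaching cost 3 (bound 3)

(c * b)   [cost 3]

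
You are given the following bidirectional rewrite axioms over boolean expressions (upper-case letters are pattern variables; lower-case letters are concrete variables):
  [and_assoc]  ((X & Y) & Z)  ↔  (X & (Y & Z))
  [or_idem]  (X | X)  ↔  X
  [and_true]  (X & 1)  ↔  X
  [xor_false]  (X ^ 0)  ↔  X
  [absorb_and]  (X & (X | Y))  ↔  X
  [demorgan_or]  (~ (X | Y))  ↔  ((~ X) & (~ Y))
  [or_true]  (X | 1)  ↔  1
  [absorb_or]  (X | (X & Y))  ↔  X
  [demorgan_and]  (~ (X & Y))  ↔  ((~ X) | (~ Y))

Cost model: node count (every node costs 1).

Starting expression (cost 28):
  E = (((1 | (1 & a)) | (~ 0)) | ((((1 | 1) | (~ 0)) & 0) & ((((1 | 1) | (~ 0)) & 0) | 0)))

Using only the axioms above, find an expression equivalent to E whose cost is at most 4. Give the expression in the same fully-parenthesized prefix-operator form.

(1 | (~ 0))   [cost 4]

(1) ((((1 | 1) | (~ 0)) & 0) & ((((1 | 1) | (~ 0)) & 0) | 0))  =[absorb_and →]=  (((1 | 1) | (~ 0)) & 0)    ⊢ (((1 | (1 & a)) | (~ 0)) | (((1 | 1) | (~ 0)) & 0))
(2) (1 | 1)  =[or_idem →]=  1    ⊢ (((1 | (1 & a)) | (~ 0)) | ((1 | (~ 0)) & 0))
(3) (1 | (1 & a))  =[absorb_or →]=  1    ⊢ ((1 | (~ 0)) | ((1 | (~ 0)) & 0))
(4) ((1 | (~ 0)) | ((1 | (~ 0)) & 0))  =[absorb_or →]=  (1 | (~ 0))    ⊢ cost 4, within 4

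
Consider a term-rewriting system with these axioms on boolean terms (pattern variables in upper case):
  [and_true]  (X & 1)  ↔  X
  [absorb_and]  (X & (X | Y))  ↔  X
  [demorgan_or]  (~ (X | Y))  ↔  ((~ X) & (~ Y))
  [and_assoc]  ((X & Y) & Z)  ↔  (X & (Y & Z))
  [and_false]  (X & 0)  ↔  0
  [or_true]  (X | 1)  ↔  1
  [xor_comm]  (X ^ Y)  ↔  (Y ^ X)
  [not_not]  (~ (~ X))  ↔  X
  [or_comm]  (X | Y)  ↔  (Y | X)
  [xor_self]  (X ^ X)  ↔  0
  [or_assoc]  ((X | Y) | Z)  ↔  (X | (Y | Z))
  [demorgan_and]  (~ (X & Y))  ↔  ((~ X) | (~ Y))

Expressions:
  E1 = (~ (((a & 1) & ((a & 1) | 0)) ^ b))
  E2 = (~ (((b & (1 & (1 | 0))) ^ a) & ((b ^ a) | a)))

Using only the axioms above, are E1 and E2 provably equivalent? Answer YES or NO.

(1) (a & 1)  =[and_true →]=  a    ⊢ (~ (((a & 1) & (a | 0)) ^ b))
(2) (a & 1)  =[and_true →]=  a    ⊢ (~ ((a & (a | 0)) ^ b))
(3) (a & (a | 0))  =[absorb_and →]=  a    ⊢ (~ (a ^ b))
(4) (a ^ b)  =[xor_comm →]=  (b ^ a)    ⊢ (~ (b ^ a))
(5) (b ^ a)  =[absorb_and ←]=  ((b ^ a) & ((b ^ a) | a))    ⊢ (~ ((b ^ a) & ((b ^ a) | a)))
(6) b  =[and_true ←]=  (b & 1)    ⊢ (~ (((b & 1) ^ a) & ((b ^ a) | a)))
(7) 1  =[absorb_and ←]=  (1 & (1 | 0))    ⊢ E2

YES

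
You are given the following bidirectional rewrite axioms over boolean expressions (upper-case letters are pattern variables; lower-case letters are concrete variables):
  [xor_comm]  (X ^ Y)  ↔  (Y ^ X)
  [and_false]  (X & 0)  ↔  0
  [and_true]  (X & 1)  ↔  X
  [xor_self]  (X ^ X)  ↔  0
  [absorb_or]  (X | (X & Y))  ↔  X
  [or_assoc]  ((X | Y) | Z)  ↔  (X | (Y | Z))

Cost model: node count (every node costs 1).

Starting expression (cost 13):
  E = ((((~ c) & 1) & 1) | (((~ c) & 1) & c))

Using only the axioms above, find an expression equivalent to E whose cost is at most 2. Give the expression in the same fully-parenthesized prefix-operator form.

1. [and_true →] ((~ c) & 1)  →  (~ c);  E = (((~ c) & 1) | (((~ c) & 1) & c))
2. [absorb_or →] (((~ c) & 1) | (((~ c) & 1) & c))  →  ((~ c) & 1)
3. [and_true →] ((~ c) & 1)  →  (~ c);  cost 2 ≤ 2, done

(~ c)   [cost 2]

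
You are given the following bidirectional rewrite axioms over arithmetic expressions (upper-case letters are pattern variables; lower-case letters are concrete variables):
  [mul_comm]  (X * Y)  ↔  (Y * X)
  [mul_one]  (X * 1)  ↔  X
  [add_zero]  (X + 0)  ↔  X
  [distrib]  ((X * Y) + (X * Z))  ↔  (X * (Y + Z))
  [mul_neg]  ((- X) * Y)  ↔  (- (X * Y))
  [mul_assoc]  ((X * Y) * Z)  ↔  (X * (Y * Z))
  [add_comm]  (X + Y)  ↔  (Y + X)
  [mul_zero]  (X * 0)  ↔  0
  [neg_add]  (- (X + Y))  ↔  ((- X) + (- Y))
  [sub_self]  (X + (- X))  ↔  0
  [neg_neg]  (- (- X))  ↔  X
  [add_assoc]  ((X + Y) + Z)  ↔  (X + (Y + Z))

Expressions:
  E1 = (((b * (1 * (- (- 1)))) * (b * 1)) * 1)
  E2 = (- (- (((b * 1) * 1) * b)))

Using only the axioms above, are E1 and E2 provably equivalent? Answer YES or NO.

YES

(1) (- (- 1))  =[neg_neg →]=  1    ⊢ (((b * (1 * 1)) * (b * 1)) * 1)
(2) (1 * 1)  =[mul_one →]=  1    ⊢ (((b * 1) * (b * 1)) * 1)
(3) (b * 1)  =[mul_one →]=  b    ⊢ ((b * (b * 1)) * 1)
(4) (b * 1)  =[mul_one →]=  b    ⊢ ((b * b) * 1)
(5) ((b * b) * 1)  =[mul_one →]=  (b * b)
(6) (b * b)  =[neg_neg ←]=  (- (- (b * b)))
(7) b  =[mul_one ←]=  (b * 1)    ⊢ (- (- ((b * 1) * b)))
(8) b  =[mul_one ←]=  (b * 1)    ⊢ E2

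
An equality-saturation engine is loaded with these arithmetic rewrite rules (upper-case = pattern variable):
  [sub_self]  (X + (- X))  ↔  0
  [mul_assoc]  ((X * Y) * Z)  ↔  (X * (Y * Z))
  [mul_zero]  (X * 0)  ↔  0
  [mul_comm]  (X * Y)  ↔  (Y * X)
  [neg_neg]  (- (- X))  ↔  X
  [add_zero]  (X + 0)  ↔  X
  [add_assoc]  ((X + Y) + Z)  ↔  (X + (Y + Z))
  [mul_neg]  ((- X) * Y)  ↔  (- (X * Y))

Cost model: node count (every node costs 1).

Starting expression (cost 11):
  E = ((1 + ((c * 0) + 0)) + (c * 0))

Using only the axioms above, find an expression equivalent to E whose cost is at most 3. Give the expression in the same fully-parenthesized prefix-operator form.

(1) (c * 0)  =[mul_zero →]=  0    ⊢ ((1 + (0 + 0)) + (c * 0))
(2) (0 + 0)  =[add_zero →]=  0    ⊢ ((1 + 0) + (c * 0))
(3) (c * 0)  =[mul_zero →]=  0    ⊢ ((1 + 0) + 0)
(4) (1 + 0)  =[add_zero →]=  1    ⊢ cost 3, within 3

(1 + 0)   [cost 3]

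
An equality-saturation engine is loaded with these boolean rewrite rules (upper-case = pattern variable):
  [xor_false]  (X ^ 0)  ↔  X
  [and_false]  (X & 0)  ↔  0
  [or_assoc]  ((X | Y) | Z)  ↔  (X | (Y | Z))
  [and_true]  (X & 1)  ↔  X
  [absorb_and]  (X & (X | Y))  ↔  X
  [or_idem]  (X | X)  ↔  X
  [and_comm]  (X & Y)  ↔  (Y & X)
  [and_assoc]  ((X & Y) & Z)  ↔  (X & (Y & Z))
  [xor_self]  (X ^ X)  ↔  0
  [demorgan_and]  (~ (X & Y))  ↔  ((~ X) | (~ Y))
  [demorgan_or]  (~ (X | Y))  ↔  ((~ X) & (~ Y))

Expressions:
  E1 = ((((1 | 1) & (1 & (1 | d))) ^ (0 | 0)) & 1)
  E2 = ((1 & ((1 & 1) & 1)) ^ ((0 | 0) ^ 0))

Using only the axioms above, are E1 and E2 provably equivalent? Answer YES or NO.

YES

(1) ((((1 | 1) & (1 & (1 | d))) ^ (0 | 0)) & 1)  =[and_true →]=  (((1 | 1) & (1 & (1 | d))) ^ (0 | 0))
(2) (1 | 1)  =[or_idem →]=  1    ⊢ ((1 & (1 & (1 | d))) ^ (0 | 0))
(3) (1 & (1 | d))  =[absorb_and →]=  1    ⊢ ((1 & 1) ^ (0 | 0))
(4) (0 | 0)  =[xor_false ←]=  ((0 | 0) ^ 0)    ⊢ ((1 & 1) ^ ((0 | 0) ^ 0))
(5) 1  =[and_true ←]=  (1 & 1)    ⊢ ((1 & (1 & 1)) ^ ((0 | 0) ^ 0))
(6) 1  =[and_true ←]=  (1 & 1)    ⊢ E2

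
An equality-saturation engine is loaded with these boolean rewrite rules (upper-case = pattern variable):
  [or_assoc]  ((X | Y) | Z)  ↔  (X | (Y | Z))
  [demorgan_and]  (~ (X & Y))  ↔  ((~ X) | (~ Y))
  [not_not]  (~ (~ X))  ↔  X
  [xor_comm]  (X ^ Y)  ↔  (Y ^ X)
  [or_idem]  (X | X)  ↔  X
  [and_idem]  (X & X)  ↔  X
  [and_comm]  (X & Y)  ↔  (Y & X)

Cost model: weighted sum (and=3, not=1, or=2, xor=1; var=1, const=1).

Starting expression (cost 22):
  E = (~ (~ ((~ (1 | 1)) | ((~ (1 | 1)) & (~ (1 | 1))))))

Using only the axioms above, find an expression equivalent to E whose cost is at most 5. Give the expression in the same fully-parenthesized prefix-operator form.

(~ (1 | 1))   [cost 5]

1. [and_idem →] ((~ (1 | 1)) & (~ (1 | 1)))  →  (~ (1 | 1));  E = (~ (~ ((~ (1 | 1)) | (~ (1 | 1)))))
2. [or_idem →] ((~ (1 | 1)) | (~ (1 | 1)))  →  (~ (1 | 1));  E = (~ (~ (~ (1 | 1))))
3. [not_not →] (~ (~ (1 | 1)))  →  (1 | 1);  cost 5 ≤ 5, done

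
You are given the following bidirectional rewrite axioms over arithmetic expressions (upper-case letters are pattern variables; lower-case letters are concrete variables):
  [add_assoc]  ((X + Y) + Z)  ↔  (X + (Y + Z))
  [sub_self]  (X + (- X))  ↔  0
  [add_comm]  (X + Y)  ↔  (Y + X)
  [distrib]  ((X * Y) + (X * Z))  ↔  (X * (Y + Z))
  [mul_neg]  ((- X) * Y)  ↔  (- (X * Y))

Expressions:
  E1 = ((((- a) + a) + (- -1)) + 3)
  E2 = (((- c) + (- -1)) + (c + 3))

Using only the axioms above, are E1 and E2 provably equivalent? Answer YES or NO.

step 1: add_comm (→) rewrites ((- a) + a) into (a + (- a)), now (((a + (- a)) + (- -1)) + 3)
step 2: add_comm (→) rewrites (((a + (- a)) + (- -1)) + 3) into (3 + ((a + (- a)) + (- -1)))
step 3: add_comm (→) rewrites ((a + (- a)) + (- -1)) into ((- -1) + (a + (- a))), now (3 + ((- -1) + (a + (- a))))
step 4: add_comm (→) rewrites (a + (- a)) into ((- a) + a), now (3 + ((- -1) + ((- a) + a)))
step 5: add_comm (→) rewrites (3 + ((- -1) + ((- a) + a))) into (((- -1) + ((- a) + a)) + 3)
step 6: add_assoc (→) rewrites (((- -1) + ((- a) + a)) + 3) into ((- -1) + (((- a) + a) + 3))
step 7: add_comm (→) rewrites ((- a) + a) into (a + (- a)), now ((- -1) + ((a + (- a)) + 3))
step 8: sub_self (→) rewrites (a + (- a)) into 0, now ((- -1) + (0 + 3))
step 9: add_assoc (←) rewrites ((- -1) + (0 + 3)) into (((- -1) + 0) + 3)
step 10: add_comm (→) rewrites ((- -1) + 0) into (0 + (- -1)), now ((0 + (- -1)) + 3)
step 11: sub_self (←) rewrites 0 into (c + (- c)), now (((c + (- c)) + (- -1)) + 3)
step 12: add_comm (→) rewrites (((c + (- c)) + (- -1)) + 3) into (3 + ((c + (- c)) + (- -1)))
step 13: add_comm (→) rewrites ((c + (- c)) + (- -1)) into ((- -1) + (c + (- c))), now (3 + ((- -1) + (c + (- c))))
step 14: add_comm (→) rewrites (c + (- c)) into ((- c) + c), now (3 + ((- -1) + ((- c) + c)))
step 15: add_comm (→) rewrites (3 + ((- -1) + ((- c) + c))) into (((- -1) + ((- c) + c)) + 3)
step 16: add_assoc (←) rewrites ((- -1) + ((- c) + c)) into (((- -1) + (- c)) + c), now ((((- -1) + (- c)) + c) + 3)
step 17: add_comm (→) rewrites ((- -1) + (- c)) into ((- c) + (- -1)), now ((((- c) + (- -1)) + c) + 3)
step 18: add_comm (→) rewrites ((((- c) + (- -1)) + c) + 3) into (3 + (((- c) + (- -1)) + c))
step 19: add_comm (→) rewrites (((- c) + (- -1)) + c) into (c + ((- c) + (- -1))), now (3 + (c + ((- c) + (- -1))))
step 20: add_assoc (←) rewrites (3 + (c + ((- c) + (- -1)))) into ((3 + c) + ((- c) + (- -1)))
step 21: add_comm (→) rewrites (3 + c) into (c + 3), now ((c + 3) + ((- c) + (- -1)))
step 22: add_comm (→) rewrites ((c + 3) + ((- c) + (- -1))) into (((- c) + (- -1)) + (c + 3)), which is E2

YES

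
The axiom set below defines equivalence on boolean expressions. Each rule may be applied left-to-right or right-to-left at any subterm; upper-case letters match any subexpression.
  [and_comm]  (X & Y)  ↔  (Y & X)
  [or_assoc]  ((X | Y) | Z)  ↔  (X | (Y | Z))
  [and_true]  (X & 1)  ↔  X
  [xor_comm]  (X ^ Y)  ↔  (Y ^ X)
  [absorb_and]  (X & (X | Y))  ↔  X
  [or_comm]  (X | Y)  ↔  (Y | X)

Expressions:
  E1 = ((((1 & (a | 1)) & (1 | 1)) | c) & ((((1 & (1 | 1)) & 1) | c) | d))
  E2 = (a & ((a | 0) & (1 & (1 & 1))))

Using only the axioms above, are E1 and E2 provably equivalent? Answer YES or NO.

NO

The axioms are sound identities: if E1 ↔* E2 then E1 and E2 evaluate identically under any assignment.
Under a=0, c=0, d=0: E1 evaluates to 1, E2 to 0. Distinct ⇒ no rewrite sequence connects them.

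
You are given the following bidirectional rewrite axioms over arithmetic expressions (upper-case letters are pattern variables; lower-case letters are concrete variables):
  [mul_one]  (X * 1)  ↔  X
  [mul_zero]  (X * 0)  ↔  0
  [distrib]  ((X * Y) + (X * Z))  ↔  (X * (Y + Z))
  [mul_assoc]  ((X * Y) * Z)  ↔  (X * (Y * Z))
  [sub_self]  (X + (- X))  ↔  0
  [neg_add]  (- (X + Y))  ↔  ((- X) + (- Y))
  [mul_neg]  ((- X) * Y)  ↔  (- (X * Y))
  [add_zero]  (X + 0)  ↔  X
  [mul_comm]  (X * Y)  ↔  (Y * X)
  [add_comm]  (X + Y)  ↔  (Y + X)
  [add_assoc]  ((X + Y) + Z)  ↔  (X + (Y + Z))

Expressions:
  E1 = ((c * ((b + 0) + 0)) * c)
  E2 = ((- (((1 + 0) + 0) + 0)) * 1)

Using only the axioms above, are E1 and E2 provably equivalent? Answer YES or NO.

NO

The axioms are sound identities: if E1 ↔* E2 then E1 and E2 evaluate identically under any assignment.
Under b=0, c=0: E1 evaluates to 0, E2 to -1. Distinct ⇒ no rewrite sequence connects them.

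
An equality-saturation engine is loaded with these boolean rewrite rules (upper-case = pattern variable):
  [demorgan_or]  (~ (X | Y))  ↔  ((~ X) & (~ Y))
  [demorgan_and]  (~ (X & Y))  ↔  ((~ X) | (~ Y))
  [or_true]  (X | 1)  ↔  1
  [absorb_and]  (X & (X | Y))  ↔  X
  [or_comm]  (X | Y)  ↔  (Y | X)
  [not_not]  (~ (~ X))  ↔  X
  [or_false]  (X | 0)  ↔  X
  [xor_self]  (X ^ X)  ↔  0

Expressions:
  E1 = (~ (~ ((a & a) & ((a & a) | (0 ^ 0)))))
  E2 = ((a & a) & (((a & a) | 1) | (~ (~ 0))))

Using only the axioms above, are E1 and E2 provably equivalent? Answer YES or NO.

YES

step 1: not_not (→) rewrites (~ (~ ((a & a) & ((a & a) | (0 ^ 0))))) into ((a & a) & ((a & a) | (0 ^ 0)))
step 2: xor_self (→) rewrites (0 ^ 0) into 0, now ((a & a) & ((a & a) | 0))
step 3: absorb_and (→) rewrites ((a & a) & ((a & a) | 0)) into (a & a)
step 4: absorb_and (←) rewrites (a & a) into ((a & a) & ((a & a) | 1))
step 5: or_false (←) rewrites ((a & a) | 1) into (((a & a) | 1) | 0), now ((a & a) & (((a & a) | 1) | 0))
step 6: not_not (←) rewrites 0 into (~ (~ 0)), which is E2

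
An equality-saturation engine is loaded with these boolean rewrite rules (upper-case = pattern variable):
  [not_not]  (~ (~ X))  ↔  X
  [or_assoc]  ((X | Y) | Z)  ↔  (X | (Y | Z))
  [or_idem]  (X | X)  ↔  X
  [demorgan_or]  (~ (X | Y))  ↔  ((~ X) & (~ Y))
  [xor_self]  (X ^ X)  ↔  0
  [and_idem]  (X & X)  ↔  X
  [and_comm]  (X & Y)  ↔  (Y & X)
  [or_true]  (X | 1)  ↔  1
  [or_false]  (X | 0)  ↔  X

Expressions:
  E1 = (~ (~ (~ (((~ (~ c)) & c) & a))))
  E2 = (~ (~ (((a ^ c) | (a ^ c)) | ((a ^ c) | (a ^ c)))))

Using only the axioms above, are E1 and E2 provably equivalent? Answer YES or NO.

The axioms are sound identities: if E1 ↔* E2 then E1 and E2 evaluate identically under any assignment.
Under a=0, c=0: E1 evaluates to 1, E2 to 0. Distinct ⇒ no rewrite sequence connects them.

NO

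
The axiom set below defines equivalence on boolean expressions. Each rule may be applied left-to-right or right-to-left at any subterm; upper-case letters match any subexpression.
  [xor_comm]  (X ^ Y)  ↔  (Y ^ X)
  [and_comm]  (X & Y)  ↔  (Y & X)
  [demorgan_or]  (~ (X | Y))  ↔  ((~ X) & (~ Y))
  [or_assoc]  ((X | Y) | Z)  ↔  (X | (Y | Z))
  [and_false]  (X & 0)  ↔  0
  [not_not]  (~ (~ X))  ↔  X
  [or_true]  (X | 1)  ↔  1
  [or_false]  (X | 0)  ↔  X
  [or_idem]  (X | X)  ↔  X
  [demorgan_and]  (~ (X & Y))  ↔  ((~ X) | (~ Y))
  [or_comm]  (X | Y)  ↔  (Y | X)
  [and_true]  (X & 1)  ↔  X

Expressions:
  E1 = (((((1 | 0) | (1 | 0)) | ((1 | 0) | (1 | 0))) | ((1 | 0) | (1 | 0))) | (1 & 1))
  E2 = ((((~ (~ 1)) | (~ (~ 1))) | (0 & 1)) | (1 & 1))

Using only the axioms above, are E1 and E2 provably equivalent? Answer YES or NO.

YES

(1) (((1 | 0) | (1 | 0)) | ((1 | 0) | (1 | 0)))  =[or_idem →]=  ((1 | 0) | (1 | 0))    ⊢ ((((1 | 0) | (1 | 0)) | ((1 | 0) | (1 | 0))) | (1 & 1))
(2) (((1 | 0) | (1 | 0)) | ((1 | 0) | (1 | 0)))  =[or_idem →]=  ((1 | 0) | (1 | 0))    ⊢ (((1 | 0) | (1 | 0)) | (1 & 1))
(3) ((1 | 0) | (1 | 0))  =[or_idem →]=  (1 | 0)    ⊢ ((1 | 0) | (1 & 1))
(4) 0  =[and_true ←]=  (0 & 1)    ⊢ ((1 | (0 & 1)) | (1 & 1))
(5) 1  =[not_not ←]=  (~ (~ 1))    ⊢ (((~ (~ 1)) | (0 & 1)) | (1 & 1))
(6) (~ (~ 1))  =[or_idem ←]=  ((~ (~ 1)) | (~ (~ 1)))    ⊢ E2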